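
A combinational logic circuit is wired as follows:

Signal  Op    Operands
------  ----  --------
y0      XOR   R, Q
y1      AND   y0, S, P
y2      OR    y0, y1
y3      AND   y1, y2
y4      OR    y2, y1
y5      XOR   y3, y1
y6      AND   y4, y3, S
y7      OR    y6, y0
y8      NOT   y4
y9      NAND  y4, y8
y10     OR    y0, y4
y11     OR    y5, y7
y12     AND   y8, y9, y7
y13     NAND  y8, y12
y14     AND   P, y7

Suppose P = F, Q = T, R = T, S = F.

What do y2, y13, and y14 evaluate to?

y0 = R XOR Q = T XOR T = F
y1 = y0 AND S AND P = F AND F AND F = F
y2 = y0 OR y1 = F OR F = F
y3 = y1 AND y2 = F AND F = F
y4 = y2 OR y1 = F OR F = F
y6 = y4 AND y3 AND S = F AND F AND F = F
y7 = y6 OR y0 = F OR F = F
y8 = NOT y4 = NOT F = T
y9 = y4 NAND y8 = F NAND T = T
y12 = y8 AND y9 AND y7 = T AND T AND F = F
y13 = y8 NAND y12 = T NAND F = T
y14 = P AND y7 = F AND F = F

y2 = F; y13 = T; y14 = F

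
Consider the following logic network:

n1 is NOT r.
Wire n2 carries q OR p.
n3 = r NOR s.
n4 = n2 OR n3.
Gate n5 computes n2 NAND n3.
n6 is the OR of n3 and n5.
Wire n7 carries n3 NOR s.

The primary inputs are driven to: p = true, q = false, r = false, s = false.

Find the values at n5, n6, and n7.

n5 = false; n6 = true; n7 = false

n2 = q OR p = false OR true = true
n3 = r NOR s = false NOR false = true
n5 = n2 NAND n3 = true NAND true = false
n6 = n3 OR n5 = true OR false = true
n7 = n3 NOR s = true NOR false = false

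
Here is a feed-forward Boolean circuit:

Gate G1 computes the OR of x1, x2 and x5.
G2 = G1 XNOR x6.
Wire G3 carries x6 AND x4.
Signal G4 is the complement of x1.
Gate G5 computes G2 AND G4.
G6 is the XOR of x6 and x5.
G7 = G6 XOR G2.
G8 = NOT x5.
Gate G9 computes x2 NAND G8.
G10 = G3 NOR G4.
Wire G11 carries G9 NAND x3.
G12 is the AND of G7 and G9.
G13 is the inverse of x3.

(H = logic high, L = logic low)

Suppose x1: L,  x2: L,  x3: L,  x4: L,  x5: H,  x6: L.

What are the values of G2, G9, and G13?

G1 = x1 OR x2 OR x5 = L OR L OR H = H
G2 = G1 XNOR x6 = H XNOR L = L
G8 = NOT x5 = NOT H = L
G9 = x2 NAND G8 = L NAND L = H
G13 = NOT x3 = NOT L = H

G2 = L  G9 = H  G13 = H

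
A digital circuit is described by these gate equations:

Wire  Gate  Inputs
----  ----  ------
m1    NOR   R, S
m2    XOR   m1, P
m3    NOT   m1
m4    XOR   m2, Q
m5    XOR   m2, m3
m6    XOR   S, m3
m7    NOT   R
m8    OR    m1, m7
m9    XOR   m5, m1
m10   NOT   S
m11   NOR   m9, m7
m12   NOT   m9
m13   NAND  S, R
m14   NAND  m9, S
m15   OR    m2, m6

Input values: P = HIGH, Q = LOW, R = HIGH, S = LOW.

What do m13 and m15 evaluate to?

m13 = HIGH  m15 = HIGH

m1 = R NOR S = HIGH NOR LOW = LOW
m2 = m1 XOR P = LOW XOR HIGH = HIGH
m3 = NOT m1 = NOT LOW = HIGH
m6 = S XOR m3 = LOW XOR HIGH = HIGH
m13 = S NAND R = LOW NAND HIGH = HIGH
m15 = m2 OR m6 = HIGH OR HIGH = HIGH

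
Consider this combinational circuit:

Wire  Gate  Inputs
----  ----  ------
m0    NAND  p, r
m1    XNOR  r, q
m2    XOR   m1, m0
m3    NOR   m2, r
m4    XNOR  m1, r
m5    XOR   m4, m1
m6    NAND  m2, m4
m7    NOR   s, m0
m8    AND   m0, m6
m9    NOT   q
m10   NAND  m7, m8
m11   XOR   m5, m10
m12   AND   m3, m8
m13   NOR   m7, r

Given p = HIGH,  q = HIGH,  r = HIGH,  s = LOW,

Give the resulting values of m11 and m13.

m0 = p NAND r = HIGH NAND HIGH = LOW
m1 = r XNOR q = HIGH XNOR HIGH = HIGH
m2 = m1 XOR m0 = HIGH XOR LOW = HIGH
m4 = m1 XNOR r = HIGH XNOR HIGH = HIGH
m5 = m4 XOR m1 = HIGH XOR HIGH = LOW
m6 = m2 NAND m4 = HIGH NAND HIGH = LOW
m7 = s NOR m0 = LOW NOR LOW = HIGH
m8 = m0 AND m6 = LOW AND LOW = LOW
m10 = m7 NAND m8 = HIGH NAND LOW = HIGH
m11 = m5 XOR m10 = LOW XOR HIGH = HIGH
m13 = m7 NOR r = HIGH NOR HIGH = LOW

m11 = HIGH, m13 = LOW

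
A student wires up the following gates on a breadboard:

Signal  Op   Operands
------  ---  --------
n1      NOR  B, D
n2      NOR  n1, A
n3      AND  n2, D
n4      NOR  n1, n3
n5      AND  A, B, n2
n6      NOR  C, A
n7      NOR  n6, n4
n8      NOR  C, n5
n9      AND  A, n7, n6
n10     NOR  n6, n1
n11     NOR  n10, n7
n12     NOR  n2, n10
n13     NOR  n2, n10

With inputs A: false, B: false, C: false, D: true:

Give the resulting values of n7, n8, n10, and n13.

n1 = B NOR D = false NOR true = false
n2 = n1 NOR A = false NOR false = true
n3 = n2 AND D = true AND true = true
n4 = n1 NOR n3 = false NOR true = false
n5 = A AND B AND n2 = false AND false AND true = false
n6 = C NOR A = false NOR false = true
n7 = n6 NOR n4 = true NOR false = false
n8 = C NOR n5 = false NOR false = true
n10 = n6 NOR n1 = true NOR false = false
n13 = n2 NOR n10 = true NOR false = false

n7 = false, n8 = true, n10 = false, n13 = false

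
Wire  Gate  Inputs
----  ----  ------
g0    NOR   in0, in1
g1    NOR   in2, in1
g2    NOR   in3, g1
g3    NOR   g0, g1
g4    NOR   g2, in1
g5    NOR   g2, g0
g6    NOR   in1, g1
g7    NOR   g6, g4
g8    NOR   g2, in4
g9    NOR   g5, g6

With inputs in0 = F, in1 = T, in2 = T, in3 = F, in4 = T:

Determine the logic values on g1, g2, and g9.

g0 = in0 NOR in1 = F NOR T = F
g1 = in2 NOR in1 = T NOR T = F
g2 = in3 NOR g1 = F NOR F = T
g5 = g2 NOR g0 = T NOR F = F
g6 = in1 NOR g1 = T NOR F = F
g9 = g5 NOR g6 = F NOR F = T

g1 = F; g2 = T; g9 = T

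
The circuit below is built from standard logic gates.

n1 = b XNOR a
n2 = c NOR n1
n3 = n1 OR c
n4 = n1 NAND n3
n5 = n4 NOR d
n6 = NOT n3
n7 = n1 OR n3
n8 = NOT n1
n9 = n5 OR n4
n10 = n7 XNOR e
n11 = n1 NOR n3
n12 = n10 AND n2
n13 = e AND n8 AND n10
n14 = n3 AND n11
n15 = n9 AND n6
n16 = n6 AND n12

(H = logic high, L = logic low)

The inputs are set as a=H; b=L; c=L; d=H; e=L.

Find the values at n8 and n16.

n1 = b XNOR a = L XNOR H = L
n2 = c NOR n1 = L NOR L = H
n3 = n1 OR c = L OR L = L
n6 = NOT n3 = NOT L = H
n7 = n1 OR n3 = L OR L = L
n8 = NOT n1 = NOT L = H
n10 = n7 XNOR e = L XNOR L = H
n12 = n10 AND n2 = H AND H = H
n16 = n6 AND n12 = H AND H = H

n8 = H, n16 = H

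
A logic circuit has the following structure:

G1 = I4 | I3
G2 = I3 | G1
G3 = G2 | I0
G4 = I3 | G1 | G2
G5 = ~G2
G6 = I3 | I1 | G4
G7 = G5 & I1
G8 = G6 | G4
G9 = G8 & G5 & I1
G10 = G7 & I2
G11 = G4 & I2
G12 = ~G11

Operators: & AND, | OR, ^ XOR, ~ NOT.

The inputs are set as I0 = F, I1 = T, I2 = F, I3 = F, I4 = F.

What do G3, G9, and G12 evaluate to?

G3 = F; G9 = T; G12 = T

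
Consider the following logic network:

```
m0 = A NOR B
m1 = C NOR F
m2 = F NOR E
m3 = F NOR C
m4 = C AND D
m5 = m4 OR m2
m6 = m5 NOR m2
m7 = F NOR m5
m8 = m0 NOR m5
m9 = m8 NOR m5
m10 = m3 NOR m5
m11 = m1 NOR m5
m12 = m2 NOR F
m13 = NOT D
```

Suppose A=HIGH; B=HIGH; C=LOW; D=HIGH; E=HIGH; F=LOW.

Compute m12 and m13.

m2 = F NOR E = LOW NOR HIGH = LOW
m12 = m2 NOR F = LOW NOR LOW = HIGH
m13 = NOT D = NOT HIGH = LOW

m12 = HIGH; m13 = LOW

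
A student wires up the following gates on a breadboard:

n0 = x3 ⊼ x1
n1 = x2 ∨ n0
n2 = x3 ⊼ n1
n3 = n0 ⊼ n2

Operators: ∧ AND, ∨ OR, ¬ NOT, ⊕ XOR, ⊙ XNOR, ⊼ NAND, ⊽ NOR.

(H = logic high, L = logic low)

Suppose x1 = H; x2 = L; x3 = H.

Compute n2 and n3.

n2 = H; n3 = H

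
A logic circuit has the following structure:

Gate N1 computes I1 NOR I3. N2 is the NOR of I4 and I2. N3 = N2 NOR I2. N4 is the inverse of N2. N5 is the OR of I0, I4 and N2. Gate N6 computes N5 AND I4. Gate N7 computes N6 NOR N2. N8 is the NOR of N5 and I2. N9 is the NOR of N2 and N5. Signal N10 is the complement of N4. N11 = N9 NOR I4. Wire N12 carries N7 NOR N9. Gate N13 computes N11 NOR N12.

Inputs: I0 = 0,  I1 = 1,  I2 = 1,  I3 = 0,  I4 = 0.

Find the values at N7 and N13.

N2 = I4 NOR I2 = 0 NOR 1 = 0
N5 = I0 OR I4 OR N2 = 0 OR 0 OR 0 = 0
N6 = N5 AND I4 = 0 AND 0 = 0
N7 = N6 NOR N2 = 0 NOR 0 = 1
N9 = N2 NOR N5 = 0 NOR 0 = 1
N11 = N9 NOR I4 = 1 NOR 0 = 0
N12 = N7 NOR N9 = 1 NOR 1 = 0
N13 = N11 NOR N12 = 0 NOR 0 = 1

N7 = 1; N13 = 1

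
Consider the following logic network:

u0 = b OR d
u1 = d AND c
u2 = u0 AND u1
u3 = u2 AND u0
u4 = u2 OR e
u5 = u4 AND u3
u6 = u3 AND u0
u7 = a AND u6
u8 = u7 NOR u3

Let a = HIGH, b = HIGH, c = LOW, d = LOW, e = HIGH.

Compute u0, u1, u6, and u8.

u0 = HIGH  u1 = LOW  u6 = LOW  u8 = HIGH

u0 = b OR d = HIGH OR LOW = HIGH
u1 = d AND c = LOW AND LOW = LOW
u2 = u0 AND u1 = HIGH AND LOW = LOW
u3 = u2 AND u0 = LOW AND HIGH = LOW
u6 = u3 AND u0 = LOW AND HIGH = LOW
u7 = a AND u6 = HIGH AND LOW = LOW
u8 = u7 NOR u3 = LOW NOR LOW = HIGH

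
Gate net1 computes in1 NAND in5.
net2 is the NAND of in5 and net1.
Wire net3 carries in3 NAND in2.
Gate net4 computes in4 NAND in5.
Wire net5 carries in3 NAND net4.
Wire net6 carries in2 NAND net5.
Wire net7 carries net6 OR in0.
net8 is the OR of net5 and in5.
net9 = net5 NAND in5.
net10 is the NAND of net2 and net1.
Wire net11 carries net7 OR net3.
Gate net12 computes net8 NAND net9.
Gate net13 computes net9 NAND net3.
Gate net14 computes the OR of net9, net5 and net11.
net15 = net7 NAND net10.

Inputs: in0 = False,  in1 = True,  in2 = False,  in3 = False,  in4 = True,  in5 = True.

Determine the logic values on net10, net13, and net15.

net1 = in1 NAND in5 = True NAND True = False
net2 = in5 NAND net1 = True NAND False = True
net3 = in3 NAND in2 = False NAND False = True
net4 = in4 NAND in5 = True NAND True = False
net5 = in3 NAND net4 = False NAND False = True
net6 = in2 NAND net5 = False NAND True = True
net7 = net6 OR in0 = True OR False = True
net9 = net5 NAND in5 = True NAND True = False
net10 = net2 NAND net1 = True NAND False = True
net13 = net9 NAND net3 = False NAND True = True
net15 = net7 NAND net10 = True NAND True = False

net10 = True; net13 = True; net15 = False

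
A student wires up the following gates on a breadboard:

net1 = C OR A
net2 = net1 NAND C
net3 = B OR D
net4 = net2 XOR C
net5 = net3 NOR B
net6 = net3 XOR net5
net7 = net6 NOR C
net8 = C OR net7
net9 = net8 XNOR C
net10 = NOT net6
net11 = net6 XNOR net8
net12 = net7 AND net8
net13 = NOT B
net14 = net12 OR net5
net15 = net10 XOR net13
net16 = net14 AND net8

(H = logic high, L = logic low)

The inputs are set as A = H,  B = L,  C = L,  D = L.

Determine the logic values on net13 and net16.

net13 = H, net16 = L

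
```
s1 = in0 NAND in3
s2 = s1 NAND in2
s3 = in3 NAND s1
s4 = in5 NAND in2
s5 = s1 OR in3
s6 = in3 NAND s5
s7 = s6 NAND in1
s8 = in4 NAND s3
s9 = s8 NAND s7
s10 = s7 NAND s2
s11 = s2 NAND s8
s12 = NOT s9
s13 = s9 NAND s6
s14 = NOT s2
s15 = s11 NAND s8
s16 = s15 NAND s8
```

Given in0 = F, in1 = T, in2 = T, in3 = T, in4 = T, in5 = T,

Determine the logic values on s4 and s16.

s4 = F, s16 = T

s1 = in0 NAND in3 = F NAND T = T
s2 = s1 NAND in2 = T NAND T = F
s3 = in3 NAND s1 = T NAND T = F
s4 = in5 NAND in2 = T NAND T = F
s8 = in4 NAND s3 = T NAND F = T
s11 = s2 NAND s8 = F NAND T = T
s15 = s11 NAND s8 = T NAND T = F
s16 = s15 NAND s8 = F NAND T = T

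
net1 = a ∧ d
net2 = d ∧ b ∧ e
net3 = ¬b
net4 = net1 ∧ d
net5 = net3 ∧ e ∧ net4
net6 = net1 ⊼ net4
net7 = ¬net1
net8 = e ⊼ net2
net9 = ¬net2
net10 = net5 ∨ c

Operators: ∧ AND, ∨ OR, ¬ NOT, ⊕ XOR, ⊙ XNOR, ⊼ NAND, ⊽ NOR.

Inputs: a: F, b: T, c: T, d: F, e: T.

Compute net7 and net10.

net1 = a AND d = F AND F = F
net3 = NOT b = NOT T = F
net4 = net1 AND d = F AND F = F
net5 = net3 AND e AND net4 = F AND T AND F = F
net7 = NOT net1 = NOT F = T
net10 = net5 OR c = F OR T = T

net7 = T; net10 = T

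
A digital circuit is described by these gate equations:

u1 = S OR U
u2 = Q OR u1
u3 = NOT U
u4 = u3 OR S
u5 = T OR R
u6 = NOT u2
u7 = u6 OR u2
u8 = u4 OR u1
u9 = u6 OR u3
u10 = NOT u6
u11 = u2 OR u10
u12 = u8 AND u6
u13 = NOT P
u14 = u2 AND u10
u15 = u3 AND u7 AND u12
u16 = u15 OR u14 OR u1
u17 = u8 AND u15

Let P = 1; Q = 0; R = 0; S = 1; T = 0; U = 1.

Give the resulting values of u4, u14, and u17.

u4 = 1; u14 = 1; u17 = 0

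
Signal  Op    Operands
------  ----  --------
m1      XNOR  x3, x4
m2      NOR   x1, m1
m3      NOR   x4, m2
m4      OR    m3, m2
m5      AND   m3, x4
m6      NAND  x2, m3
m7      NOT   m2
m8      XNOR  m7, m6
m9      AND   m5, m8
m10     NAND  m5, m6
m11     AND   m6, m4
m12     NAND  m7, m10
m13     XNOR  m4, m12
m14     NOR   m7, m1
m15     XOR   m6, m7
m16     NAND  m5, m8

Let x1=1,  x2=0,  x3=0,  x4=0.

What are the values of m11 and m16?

m11 = 1, m16 = 1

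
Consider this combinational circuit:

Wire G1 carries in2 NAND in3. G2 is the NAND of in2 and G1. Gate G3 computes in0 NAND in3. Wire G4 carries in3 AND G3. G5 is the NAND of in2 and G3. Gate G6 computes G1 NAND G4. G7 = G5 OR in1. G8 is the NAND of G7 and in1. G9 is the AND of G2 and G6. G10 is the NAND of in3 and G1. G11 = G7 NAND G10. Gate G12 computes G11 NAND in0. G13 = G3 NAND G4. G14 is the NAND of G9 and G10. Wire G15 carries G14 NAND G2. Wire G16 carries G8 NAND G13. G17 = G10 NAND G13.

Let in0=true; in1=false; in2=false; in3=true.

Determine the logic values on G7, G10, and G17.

G7 = true; G10 = false; G17 = true

G1 = in2 NAND in3 = false NAND true = true
G3 = in0 NAND in3 = true NAND true = false
G4 = in3 AND G3 = true AND false = false
G5 = in2 NAND G3 = false NAND false = true
G7 = G5 OR in1 = true OR false = true
G10 = in3 NAND G1 = true NAND true = false
G13 = G3 NAND G4 = false NAND false = true
G17 = G10 NAND G13 = false NAND true = true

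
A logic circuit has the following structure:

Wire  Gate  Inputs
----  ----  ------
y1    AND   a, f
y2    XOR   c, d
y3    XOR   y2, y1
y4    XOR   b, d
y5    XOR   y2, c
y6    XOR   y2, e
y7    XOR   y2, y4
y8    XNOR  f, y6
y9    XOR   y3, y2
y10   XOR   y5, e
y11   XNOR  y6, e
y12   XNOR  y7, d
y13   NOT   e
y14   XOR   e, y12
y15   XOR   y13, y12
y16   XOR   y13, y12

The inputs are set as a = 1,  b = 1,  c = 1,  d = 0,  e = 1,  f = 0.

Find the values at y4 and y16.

y2 = c XOR d = 1 XOR 0 = 1
y4 = b XOR d = 1 XOR 0 = 1
y7 = y2 XOR y4 = 1 XOR 1 = 0
y12 = y7 XNOR d = 0 XNOR 0 = 1
y13 = NOT e = NOT 1 = 0
y16 = y13 XOR y12 = 0 XOR 1 = 1

y4 = 1, y16 = 1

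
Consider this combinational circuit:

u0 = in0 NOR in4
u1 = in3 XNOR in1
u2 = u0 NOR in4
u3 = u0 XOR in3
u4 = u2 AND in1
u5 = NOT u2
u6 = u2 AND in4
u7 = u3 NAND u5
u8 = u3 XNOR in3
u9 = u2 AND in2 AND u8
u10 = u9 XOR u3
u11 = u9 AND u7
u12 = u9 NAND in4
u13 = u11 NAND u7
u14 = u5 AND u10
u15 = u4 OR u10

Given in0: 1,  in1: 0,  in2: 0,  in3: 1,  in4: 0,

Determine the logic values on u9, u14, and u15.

u0 = in0 NOR in4 = 1 NOR 0 = 0
u2 = u0 NOR in4 = 0 NOR 0 = 1
u3 = u0 XOR in3 = 0 XOR 1 = 1
u4 = u2 AND in1 = 1 AND 0 = 0
u5 = NOT u2 = NOT 1 = 0
u8 = u3 XNOR in3 = 1 XNOR 1 = 1
u9 = u2 AND in2 AND u8 = 1 AND 0 AND 1 = 0
u10 = u9 XOR u3 = 0 XOR 1 = 1
u14 = u5 AND u10 = 0 AND 1 = 0
u15 = u4 OR u10 = 0 OR 1 = 1

u9 = 0  u14 = 0  u15 = 1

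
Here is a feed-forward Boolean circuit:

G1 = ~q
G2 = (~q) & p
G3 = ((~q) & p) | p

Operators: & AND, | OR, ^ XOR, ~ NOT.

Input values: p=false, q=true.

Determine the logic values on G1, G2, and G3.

G1 = ~true = false
G2 = (~true) & false = false
G3 = ((~true) & false) | false = false

G1 = false, G2 = false, G3 = false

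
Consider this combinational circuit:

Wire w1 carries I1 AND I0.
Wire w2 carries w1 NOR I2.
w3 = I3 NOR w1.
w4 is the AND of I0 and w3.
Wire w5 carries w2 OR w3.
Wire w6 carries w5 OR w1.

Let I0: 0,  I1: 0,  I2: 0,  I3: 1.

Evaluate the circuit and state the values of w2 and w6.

w2 = 1, w6 = 1

w1 = I1 AND I0 = 0 AND 0 = 0
w2 = w1 NOR I2 = 0 NOR 0 = 1
w3 = I3 NOR w1 = 1 NOR 0 = 0
w5 = w2 OR w3 = 1 OR 0 = 1
w6 = w5 OR w1 = 1 OR 0 = 1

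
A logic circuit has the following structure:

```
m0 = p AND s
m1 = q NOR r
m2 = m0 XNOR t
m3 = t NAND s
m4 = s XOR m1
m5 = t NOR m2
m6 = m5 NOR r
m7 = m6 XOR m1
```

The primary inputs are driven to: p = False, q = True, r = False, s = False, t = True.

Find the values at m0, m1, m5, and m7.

m0 = False; m1 = False; m5 = False; m7 = True

m0 = p AND s = False AND False = False
m1 = q NOR r = True NOR False = False
m2 = m0 XNOR t = False XNOR True = False
m5 = t NOR m2 = True NOR False = False
m6 = m5 NOR r = False NOR False = True
m7 = m6 XOR m1 = True XOR False = True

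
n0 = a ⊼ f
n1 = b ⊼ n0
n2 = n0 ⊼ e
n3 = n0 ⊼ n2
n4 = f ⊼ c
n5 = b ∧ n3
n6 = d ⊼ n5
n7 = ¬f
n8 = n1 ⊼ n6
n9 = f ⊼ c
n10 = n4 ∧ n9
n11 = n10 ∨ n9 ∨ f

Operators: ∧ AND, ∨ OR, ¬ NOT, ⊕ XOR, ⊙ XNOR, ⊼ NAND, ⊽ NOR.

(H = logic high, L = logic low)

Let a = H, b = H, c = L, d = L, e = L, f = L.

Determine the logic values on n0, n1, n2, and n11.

n0 = H  n1 = L  n2 = H  n11 = H

n0 = a NAND f = H NAND L = H
n1 = b NAND n0 = H NAND H = L
n2 = n0 NAND e = H NAND L = H
n4 = f NAND c = L NAND L = H
n9 = f NAND c = L NAND L = H
n10 = n4 AND n9 = H AND H = H
n11 = n10 OR n9 OR f = H OR H OR L = H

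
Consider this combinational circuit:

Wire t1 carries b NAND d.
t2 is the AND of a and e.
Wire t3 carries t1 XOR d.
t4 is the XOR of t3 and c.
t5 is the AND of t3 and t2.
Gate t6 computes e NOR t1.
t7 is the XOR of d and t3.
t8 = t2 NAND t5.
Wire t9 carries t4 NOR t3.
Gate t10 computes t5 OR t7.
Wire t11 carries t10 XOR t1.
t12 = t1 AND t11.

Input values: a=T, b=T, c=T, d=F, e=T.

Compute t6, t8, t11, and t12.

t1 = b NAND d = T NAND F = T
t2 = a AND e = T AND T = T
t3 = t1 XOR d = T XOR F = T
t5 = t3 AND t2 = T AND T = T
t6 = e NOR t1 = T NOR T = F
t7 = d XOR t3 = F XOR T = T
t8 = t2 NAND t5 = T NAND T = F
t10 = t5 OR t7 = T OR T = T
t11 = t10 XOR t1 = T XOR T = F
t12 = t1 AND t11 = T AND F = F

t6 = F; t8 = F; t11 = F; t12 = F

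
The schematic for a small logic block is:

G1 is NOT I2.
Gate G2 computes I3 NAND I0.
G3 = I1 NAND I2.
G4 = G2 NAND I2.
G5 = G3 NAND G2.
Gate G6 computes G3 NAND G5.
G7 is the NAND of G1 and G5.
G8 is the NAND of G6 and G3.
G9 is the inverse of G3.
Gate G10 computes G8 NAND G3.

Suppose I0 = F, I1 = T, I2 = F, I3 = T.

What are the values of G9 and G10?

G2 = I3 NAND I0 = T NAND F = T
G3 = I1 NAND I2 = T NAND F = T
G5 = G3 NAND G2 = T NAND T = F
G6 = G3 NAND G5 = T NAND F = T
G8 = G6 NAND G3 = T NAND T = F
G9 = NOT G3 = NOT T = F
G10 = G8 NAND G3 = F NAND T = T

G9 = F, G10 = T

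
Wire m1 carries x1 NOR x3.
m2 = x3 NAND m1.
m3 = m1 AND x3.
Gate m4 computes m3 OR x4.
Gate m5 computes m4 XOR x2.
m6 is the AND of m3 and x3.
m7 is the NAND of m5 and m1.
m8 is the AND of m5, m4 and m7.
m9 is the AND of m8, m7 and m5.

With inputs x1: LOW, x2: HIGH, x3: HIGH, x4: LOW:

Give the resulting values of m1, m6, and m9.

m1 = LOW; m6 = LOW; m9 = LOW

m1 = x1 NOR x3 = LOW NOR HIGH = LOW
m3 = m1 AND x3 = LOW AND HIGH = LOW
m4 = m3 OR x4 = LOW OR LOW = LOW
m5 = m4 XOR x2 = LOW XOR HIGH = HIGH
m6 = m3 AND x3 = LOW AND HIGH = LOW
m7 = m5 NAND m1 = HIGH NAND LOW = HIGH
m8 = m5 AND m4 AND m7 = HIGH AND LOW AND HIGH = LOW
m9 = m8 AND m7 AND m5 = LOW AND HIGH AND HIGH = LOW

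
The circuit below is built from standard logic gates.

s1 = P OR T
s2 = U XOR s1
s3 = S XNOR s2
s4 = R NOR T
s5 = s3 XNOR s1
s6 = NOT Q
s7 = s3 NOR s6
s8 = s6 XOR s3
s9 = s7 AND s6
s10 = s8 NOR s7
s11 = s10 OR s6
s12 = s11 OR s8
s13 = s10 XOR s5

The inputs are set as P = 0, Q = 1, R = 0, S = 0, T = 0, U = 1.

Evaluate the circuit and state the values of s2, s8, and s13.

s2 = 1, s8 = 0, s13 = 1

s1 = P OR T = 0 OR 0 = 0
s2 = U XOR s1 = 1 XOR 0 = 1
s3 = S XNOR s2 = 0 XNOR 1 = 0
s5 = s3 XNOR s1 = 0 XNOR 0 = 1
s6 = NOT Q = NOT 1 = 0
s7 = s3 NOR s6 = 0 NOR 0 = 1
s8 = s6 XOR s3 = 0 XOR 0 = 0
s10 = s8 NOR s7 = 0 NOR 1 = 0
s13 = s10 XOR s5 = 0 XOR 1 = 1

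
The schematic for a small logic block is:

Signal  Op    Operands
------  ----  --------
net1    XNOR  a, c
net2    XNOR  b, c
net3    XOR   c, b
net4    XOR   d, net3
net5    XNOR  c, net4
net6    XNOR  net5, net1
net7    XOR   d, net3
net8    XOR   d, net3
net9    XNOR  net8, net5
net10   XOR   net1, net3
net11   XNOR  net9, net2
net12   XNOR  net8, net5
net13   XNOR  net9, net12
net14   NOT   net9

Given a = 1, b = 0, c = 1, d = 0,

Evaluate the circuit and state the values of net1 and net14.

net1 = 1, net14 = 0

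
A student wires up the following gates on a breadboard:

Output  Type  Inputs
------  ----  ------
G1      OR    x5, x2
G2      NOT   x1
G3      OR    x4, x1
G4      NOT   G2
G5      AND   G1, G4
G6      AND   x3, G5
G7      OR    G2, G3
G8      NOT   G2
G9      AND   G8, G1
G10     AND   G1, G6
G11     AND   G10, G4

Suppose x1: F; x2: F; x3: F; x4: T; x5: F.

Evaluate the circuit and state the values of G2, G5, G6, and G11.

G2 = T, G5 = F, G6 = F, G11 = F

G1 = x5 OR x2 = F OR F = F
G2 = NOT x1 = NOT F = T
G4 = NOT G2 = NOT T = F
G5 = G1 AND G4 = F AND F = F
G6 = x3 AND G5 = F AND F = F
G10 = G1 AND G6 = F AND F = F
G11 = G10 AND G4 = F AND F = F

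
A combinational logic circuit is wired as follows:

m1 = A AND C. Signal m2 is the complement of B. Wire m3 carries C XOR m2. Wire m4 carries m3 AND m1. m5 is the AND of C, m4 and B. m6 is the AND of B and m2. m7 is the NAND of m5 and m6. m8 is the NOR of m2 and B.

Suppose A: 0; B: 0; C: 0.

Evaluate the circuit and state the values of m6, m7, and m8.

m1 = A AND C = 0 AND 0 = 0
m2 = NOT B = NOT 0 = 1
m3 = C XOR m2 = 0 XOR 1 = 1
m4 = m3 AND m1 = 1 AND 0 = 0
m5 = C AND m4 AND B = 0 AND 0 AND 0 = 0
m6 = B AND m2 = 0 AND 1 = 0
m7 = m5 NAND m6 = 0 NAND 0 = 1
m8 = m2 NOR B = 1 NOR 0 = 0

m6 = 0; m7 = 1; m8 = 0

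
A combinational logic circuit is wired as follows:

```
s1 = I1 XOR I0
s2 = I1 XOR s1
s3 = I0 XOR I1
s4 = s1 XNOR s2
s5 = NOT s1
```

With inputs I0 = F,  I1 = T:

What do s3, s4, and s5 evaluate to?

s3 = T, s4 = F, s5 = F

s1 = I1 XOR I0 = T XOR F = T
s2 = I1 XOR s1 = T XOR T = F
s3 = I0 XOR I1 = F XOR T = T
s4 = s1 XNOR s2 = T XNOR F = F
s5 = NOT s1 = NOT T = F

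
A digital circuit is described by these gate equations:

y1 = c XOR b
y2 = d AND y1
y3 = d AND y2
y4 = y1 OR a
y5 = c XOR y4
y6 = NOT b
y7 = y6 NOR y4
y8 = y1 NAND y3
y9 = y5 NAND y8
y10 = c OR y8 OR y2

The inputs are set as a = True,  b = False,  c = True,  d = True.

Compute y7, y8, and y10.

y7 = False, y8 = False, y10 = True

y1 = c XOR b = True XOR False = True
y2 = d AND y1 = True AND True = True
y3 = d AND y2 = True AND True = True
y4 = y1 OR a = True OR True = True
y6 = NOT b = NOT False = True
y7 = y6 NOR y4 = True NOR True = False
y8 = y1 NAND y3 = True NAND True = False
y10 = c OR y8 OR y2 = True OR False OR True = True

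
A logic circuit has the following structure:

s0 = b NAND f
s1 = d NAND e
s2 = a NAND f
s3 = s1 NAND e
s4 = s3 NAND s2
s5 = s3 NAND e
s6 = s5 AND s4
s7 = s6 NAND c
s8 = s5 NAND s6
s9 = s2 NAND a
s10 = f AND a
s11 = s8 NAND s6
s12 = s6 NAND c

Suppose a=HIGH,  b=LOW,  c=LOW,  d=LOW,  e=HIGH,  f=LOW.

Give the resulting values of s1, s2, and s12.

s1 = d NAND e = LOW NAND HIGH = HIGH
s2 = a NAND f = HIGH NAND LOW = HIGH
s3 = s1 NAND e = HIGH NAND HIGH = LOW
s4 = s3 NAND s2 = LOW NAND HIGH = HIGH
s5 = s3 NAND e = LOW NAND HIGH = HIGH
s6 = s5 AND s4 = HIGH AND HIGH = HIGH
s12 = s6 NAND c = HIGH NAND LOW = HIGH

s1 = HIGH, s2 = HIGH, s12 = HIGH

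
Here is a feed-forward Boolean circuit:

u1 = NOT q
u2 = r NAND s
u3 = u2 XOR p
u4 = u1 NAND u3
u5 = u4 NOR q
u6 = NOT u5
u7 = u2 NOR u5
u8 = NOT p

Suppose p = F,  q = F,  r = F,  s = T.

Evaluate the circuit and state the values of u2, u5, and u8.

u2 = T, u5 = T, u8 = T

u1 = NOT q = NOT F = T
u2 = r NAND s = F NAND T = T
u3 = u2 XOR p = T XOR F = T
u4 = u1 NAND u3 = T NAND T = F
u5 = u4 NOR q = F NOR F = T
u8 = NOT p = NOT F = T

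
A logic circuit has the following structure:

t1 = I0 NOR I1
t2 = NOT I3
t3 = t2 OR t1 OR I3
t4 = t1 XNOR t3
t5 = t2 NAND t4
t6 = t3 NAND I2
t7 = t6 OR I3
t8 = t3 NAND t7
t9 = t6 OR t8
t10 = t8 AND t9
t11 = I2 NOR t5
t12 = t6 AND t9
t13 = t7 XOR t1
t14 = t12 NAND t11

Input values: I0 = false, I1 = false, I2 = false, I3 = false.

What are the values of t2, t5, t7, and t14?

t2 = true, t5 = false, t7 = true, t14 = false

t1 = I0 NOR I1 = false NOR false = true
t2 = NOT I3 = NOT false = true
t3 = t2 OR t1 OR I3 = true OR true OR false = true
t4 = t1 XNOR t3 = true XNOR true = true
t5 = t2 NAND t4 = true NAND true = false
t6 = t3 NAND I2 = true NAND false = true
t7 = t6 OR I3 = true OR false = true
t8 = t3 NAND t7 = true NAND true = false
t9 = t6 OR t8 = true OR false = true
t11 = I2 NOR t5 = false NOR false = true
t12 = t6 AND t9 = true AND true = true
t14 = t12 NAND t11 = true NAND true = false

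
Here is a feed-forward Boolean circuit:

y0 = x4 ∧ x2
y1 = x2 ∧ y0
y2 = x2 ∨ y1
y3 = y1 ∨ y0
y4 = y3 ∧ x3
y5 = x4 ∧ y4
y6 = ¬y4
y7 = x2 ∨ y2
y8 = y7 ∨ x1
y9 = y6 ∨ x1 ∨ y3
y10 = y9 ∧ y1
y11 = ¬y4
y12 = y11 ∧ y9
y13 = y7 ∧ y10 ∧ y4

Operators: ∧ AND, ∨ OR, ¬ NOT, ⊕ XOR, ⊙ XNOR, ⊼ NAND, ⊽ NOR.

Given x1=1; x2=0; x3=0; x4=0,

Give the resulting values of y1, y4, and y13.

y1 = 0  y4 = 0  y13 = 0

y0 = x4 AND x2 = 0 AND 0 = 0
y1 = x2 AND y0 = 0 AND 0 = 0
y2 = x2 OR y1 = 0 OR 0 = 0
y3 = y1 OR y0 = 0 OR 0 = 0
y4 = y3 AND x3 = 0 AND 0 = 0
y6 = NOT y4 = NOT 0 = 1
y7 = x2 OR y2 = 0 OR 0 = 0
y9 = y6 OR x1 OR y3 = 1 OR 1 OR 0 = 1
y10 = y9 AND y1 = 1 AND 0 = 0
y13 = y7 AND y10 AND y4 = 0 AND 0 AND 0 = 0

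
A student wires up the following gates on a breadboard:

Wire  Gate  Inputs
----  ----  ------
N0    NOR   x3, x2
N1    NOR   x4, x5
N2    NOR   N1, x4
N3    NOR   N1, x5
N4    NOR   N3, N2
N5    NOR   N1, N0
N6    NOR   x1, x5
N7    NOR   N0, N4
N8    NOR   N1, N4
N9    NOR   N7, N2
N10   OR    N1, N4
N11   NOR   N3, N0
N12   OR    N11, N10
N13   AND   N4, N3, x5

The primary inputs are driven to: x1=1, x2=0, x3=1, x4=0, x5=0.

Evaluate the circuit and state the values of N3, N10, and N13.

N3 = 0  N10 = 1  N13 = 0

N1 = x4 NOR x5 = 0 NOR 0 = 1
N2 = N1 NOR x4 = 1 NOR 0 = 0
N3 = N1 NOR x5 = 1 NOR 0 = 0
N4 = N3 NOR N2 = 0 NOR 0 = 1
N10 = N1 OR N4 = 1 OR 1 = 1
N13 = N4 AND N3 AND x5 = 1 AND 0 AND 0 = 0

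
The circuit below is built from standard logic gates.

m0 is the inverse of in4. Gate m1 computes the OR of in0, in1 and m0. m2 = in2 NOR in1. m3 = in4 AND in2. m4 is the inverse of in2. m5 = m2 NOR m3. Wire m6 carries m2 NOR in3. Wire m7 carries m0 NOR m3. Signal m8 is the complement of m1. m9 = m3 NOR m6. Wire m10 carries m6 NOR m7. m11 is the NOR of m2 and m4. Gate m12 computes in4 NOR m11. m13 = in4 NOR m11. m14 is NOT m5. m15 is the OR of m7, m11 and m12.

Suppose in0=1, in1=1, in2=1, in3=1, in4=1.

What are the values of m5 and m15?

m0 = NOT in4 = NOT 1 = 0
m2 = in2 NOR in1 = 1 NOR 1 = 0
m3 = in4 AND in2 = 1 AND 1 = 1
m4 = NOT in2 = NOT 1 = 0
m5 = m2 NOR m3 = 0 NOR 1 = 0
m7 = m0 NOR m3 = 0 NOR 1 = 0
m11 = m2 NOR m4 = 0 NOR 0 = 1
m12 = in4 NOR m11 = 1 NOR 1 = 0
m15 = m7 OR m11 OR m12 = 0 OR 1 OR 0 = 1

m5 = 0, m15 = 1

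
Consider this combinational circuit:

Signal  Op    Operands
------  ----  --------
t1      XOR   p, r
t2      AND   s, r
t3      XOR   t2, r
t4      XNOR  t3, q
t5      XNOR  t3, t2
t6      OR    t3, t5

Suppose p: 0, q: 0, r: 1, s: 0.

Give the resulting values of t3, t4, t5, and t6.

t3 = 1, t4 = 0, t5 = 0, t6 = 1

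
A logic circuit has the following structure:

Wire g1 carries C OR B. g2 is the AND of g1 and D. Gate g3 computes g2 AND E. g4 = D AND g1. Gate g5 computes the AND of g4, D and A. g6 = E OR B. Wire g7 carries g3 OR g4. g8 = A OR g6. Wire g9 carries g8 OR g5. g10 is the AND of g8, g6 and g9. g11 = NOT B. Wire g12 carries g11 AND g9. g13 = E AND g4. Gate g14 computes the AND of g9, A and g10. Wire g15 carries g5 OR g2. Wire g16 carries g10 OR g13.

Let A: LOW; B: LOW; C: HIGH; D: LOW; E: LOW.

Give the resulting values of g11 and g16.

g1 = C OR B = HIGH OR LOW = HIGH
g4 = D AND g1 = LOW AND HIGH = LOW
g5 = g4 AND D AND A = LOW AND LOW AND LOW = LOW
g6 = E OR B = LOW OR LOW = LOW
g8 = A OR g6 = LOW OR LOW = LOW
g9 = g8 OR g5 = LOW OR LOW = LOW
g10 = g8 AND g6 AND g9 = LOW AND LOW AND LOW = LOW
g11 = NOT B = NOT LOW = HIGH
g13 = E AND g4 = LOW AND LOW = LOW
g16 = g10 OR g13 = LOW OR LOW = LOW

g11 = HIGH  g16 = LOW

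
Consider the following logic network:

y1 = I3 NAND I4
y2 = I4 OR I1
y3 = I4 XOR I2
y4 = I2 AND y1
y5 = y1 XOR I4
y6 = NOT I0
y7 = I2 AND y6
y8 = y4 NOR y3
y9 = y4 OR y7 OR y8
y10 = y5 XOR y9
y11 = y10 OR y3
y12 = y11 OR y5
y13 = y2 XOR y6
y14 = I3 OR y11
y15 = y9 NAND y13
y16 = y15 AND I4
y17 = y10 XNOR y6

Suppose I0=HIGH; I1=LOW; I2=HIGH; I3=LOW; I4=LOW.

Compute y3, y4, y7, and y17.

y1 = I3 NAND I4 = LOW NAND LOW = HIGH
y3 = I4 XOR I2 = LOW XOR HIGH = HIGH
y4 = I2 AND y1 = HIGH AND HIGH = HIGH
y5 = y1 XOR I4 = HIGH XOR LOW = HIGH
y6 = NOT I0 = NOT HIGH = LOW
y7 = I2 AND y6 = HIGH AND LOW = LOW
y8 = y4 NOR y3 = HIGH NOR HIGH = LOW
y9 = y4 OR y7 OR y8 = HIGH OR LOW OR LOW = HIGH
y10 = y5 XOR y9 = HIGH XOR HIGH = LOW
y17 = y10 XNOR y6 = LOW XNOR LOW = HIGH

y3 = HIGH; y4 = HIGH; y7 = LOW; y17 = HIGH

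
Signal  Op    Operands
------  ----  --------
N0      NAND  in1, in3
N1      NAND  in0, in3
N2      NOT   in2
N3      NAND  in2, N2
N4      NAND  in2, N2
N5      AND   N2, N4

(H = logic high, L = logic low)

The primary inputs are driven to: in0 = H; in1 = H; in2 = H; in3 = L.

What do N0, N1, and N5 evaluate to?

N0 = in1 NAND in3 = H NAND L = H
N1 = in0 NAND in3 = H NAND L = H
N2 = NOT in2 = NOT H = L
N4 = in2 NAND N2 = H NAND L = H
N5 = N2 AND N4 = L AND H = L

N0 = H, N1 = H, N5 = L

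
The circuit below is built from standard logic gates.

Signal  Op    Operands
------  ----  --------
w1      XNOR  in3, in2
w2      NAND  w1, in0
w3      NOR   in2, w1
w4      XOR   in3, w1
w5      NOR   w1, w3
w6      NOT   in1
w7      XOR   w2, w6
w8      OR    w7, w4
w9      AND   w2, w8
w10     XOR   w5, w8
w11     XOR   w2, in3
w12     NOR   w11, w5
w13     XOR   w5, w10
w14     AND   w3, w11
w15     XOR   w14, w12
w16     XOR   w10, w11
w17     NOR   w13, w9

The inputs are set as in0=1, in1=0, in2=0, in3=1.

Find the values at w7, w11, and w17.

w1 = in3 XNOR in2 = 1 XNOR 0 = 0
w2 = w1 NAND in0 = 0 NAND 1 = 1
w3 = in2 NOR w1 = 0 NOR 0 = 1
w4 = in3 XOR w1 = 1 XOR 0 = 1
w5 = w1 NOR w3 = 0 NOR 1 = 0
w6 = NOT in1 = NOT 0 = 1
w7 = w2 XOR w6 = 1 XOR 1 = 0
w8 = w7 OR w4 = 0 OR 1 = 1
w9 = w2 AND w8 = 1 AND 1 = 1
w10 = w5 XOR w8 = 0 XOR 1 = 1
w11 = w2 XOR in3 = 1 XOR 1 = 0
w13 = w5 XOR w10 = 0 XOR 1 = 1
w17 = w13 NOR w9 = 1 NOR 1 = 0

w7 = 0, w11 = 0, w17 = 0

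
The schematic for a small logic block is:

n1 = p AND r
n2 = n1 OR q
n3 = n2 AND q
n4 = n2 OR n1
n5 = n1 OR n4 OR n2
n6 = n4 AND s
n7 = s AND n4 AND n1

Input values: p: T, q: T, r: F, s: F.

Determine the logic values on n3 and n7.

n1 = p AND r = T AND F = F
n2 = n1 OR q = F OR T = T
n3 = n2 AND q = T AND T = T
n4 = n2 OR n1 = T OR F = T
n7 = s AND n4 AND n1 = F AND T AND F = F

n3 = T, n7 = F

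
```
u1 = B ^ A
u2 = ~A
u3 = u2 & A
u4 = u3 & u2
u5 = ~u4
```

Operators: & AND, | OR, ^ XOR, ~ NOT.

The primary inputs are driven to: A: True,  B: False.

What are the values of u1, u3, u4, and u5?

u1 = B XOR A = False XOR True = True
u2 = NOT A = NOT True = False
u3 = u2 AND A = False AND True = False
u4 = u3 AND u2 = False AND False = False
u5 = NOT u4 = NOT False = True

u1 = True; u3 = False; u4 = False; u5 = True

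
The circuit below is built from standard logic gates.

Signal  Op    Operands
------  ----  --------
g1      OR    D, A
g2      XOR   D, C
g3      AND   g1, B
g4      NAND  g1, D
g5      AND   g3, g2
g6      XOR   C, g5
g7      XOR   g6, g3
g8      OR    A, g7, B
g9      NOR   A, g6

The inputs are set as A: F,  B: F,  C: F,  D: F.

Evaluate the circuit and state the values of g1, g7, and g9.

g1 = F, g7 = F, g9 = T

g1 = D OR A = F OR F = F
g2 = D XOR C = F XOR F = F
g3 = g1 AND B = F AND F = F
g5 = g3 AND g2 = F AND F = F
g6 = C XOR g5 = F XOR F = F
g7 = g6 XOR g3 = F XOR F = F
g9 = A NOR g6 = F NOR F = T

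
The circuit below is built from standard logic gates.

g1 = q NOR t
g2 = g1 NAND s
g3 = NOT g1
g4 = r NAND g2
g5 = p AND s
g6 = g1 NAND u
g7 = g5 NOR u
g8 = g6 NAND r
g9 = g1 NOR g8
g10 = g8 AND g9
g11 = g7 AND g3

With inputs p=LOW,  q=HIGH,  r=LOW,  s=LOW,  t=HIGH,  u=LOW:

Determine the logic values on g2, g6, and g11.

g2 = HIGH, g6 = HIGH, g11 = HIGH

g1 = q NOR t = HIGH NOR HIGH = LOW
g2 = g1 NAND s = LOW NAND LOW = HIGH
g3 = NOT g1 = NOT LOW = HIGH
g5 = p AND s = LOW AND LOW = LOW
g6 = g1 NAND u = LOW NAND LOW = HIGH
g7 = g5 NOR u = LOW NOR LOW = HIGH
g11 = g7 AND g3 = HIGH AND HIGH = HIGH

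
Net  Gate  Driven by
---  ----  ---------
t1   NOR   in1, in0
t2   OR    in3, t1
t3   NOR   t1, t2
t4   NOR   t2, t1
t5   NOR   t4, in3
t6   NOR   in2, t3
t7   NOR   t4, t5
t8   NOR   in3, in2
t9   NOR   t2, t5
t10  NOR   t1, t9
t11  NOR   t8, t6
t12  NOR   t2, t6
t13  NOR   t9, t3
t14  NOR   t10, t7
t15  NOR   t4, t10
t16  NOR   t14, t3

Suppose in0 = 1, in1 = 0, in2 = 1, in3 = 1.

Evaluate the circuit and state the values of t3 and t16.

t1 = in1 NOR in0 = 0 NOR 1 = 0
t2 = in3 OR t1 = 1 OR 0 = 1
t3 = t1 NOR t2 = 0 NOR 1 = 0
t4 = t2 NOR t1 = 1 NOR 0 = 0
t5 = t4 NOR in3 = 0 NOR 1 = 0
t7 = t4 NOR t5 = 0 NOR 0 = 1
t9 = t2 NOR t5 = 1 NOR 0 = 0
t10 = t1 NOR t9 = 0 NOR 0 = 1
t14 = t10 NOR t7 = 1 NOR 1 = 0
t16 = t14 NOR t3 = 0 NOR 0 = 1

t3 = 0  t16 = 1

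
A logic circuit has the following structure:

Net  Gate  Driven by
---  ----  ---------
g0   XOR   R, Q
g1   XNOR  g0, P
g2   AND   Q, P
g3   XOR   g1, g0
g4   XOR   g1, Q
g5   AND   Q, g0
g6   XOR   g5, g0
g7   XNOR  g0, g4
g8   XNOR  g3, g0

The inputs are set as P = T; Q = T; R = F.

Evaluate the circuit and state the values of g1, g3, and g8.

g1 = T, g3 = F, g8 = F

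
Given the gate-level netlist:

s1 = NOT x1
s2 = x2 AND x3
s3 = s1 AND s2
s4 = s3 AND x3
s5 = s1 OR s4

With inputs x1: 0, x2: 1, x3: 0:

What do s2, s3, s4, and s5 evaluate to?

s1 = NOT x1 = NOT 0 = 1
s2 = x2 AND x3 = 1 AND 0 = 0
s3 = s1 AND s2 = 1 AND 0 = 0
s4 = s3 AND x3 = 0 AND 0 = 0
s5 = s1 OR s4 = 1 OR 0 = 1

s2 = 0  s3 = 0  s4 = 0  s5 = 1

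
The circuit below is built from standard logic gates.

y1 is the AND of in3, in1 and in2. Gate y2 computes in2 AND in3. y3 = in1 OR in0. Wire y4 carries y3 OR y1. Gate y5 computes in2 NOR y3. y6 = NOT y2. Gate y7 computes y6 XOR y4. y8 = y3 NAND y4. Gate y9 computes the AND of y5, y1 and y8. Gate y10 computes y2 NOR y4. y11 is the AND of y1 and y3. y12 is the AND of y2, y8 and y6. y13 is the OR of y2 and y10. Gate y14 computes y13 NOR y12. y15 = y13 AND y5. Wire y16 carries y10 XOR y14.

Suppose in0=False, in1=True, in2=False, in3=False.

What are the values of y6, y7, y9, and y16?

y6 = True, y7 = False, y9 = False, y16 = True

y1 = in3 AND in1 AND in2 = False AND True AND False = False
y2 = in2 AND in3 = False AND False = False
y3 = in1 OR in0 = True OR False = True
y4 = y3 OR y1 = True OR False = True
y5 = in2 NOR y3 = False NOR True = False
y6 = NOT y2 = NOT False = True
y7 = y6 XOR y4 = True XOR True = False
y8 = y3 NAND y4 = True NAND True = False
y9 = y5 AND y1 AND y8 = False AND False AND False = False
y10 = y2 NOR y4 = False NOR True = False
y12 = y2 AND y8 AND y6 = False AND False AND True = False
y13 = y2 OR y10 = False OR False = False
y14 = y13 NOR y12 = False NOR False = True
y16 = y10 XOR y14 = False XOR True = True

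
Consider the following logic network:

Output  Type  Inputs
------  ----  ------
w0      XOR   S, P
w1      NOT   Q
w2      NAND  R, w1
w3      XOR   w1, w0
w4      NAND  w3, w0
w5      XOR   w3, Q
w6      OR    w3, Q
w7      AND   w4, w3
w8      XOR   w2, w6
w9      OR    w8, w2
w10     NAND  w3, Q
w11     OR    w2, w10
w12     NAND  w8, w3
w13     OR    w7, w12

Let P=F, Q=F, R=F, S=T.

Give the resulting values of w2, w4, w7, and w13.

w2 = T; w4 = T; w7 = F; w13 = T

w0 = S XOR P = T XOR F = T
w1 = NOT Q = NOT F = T
w2 = R NAND w1 = F NAND T = T
w3 = w1 XOR w0 = T XOR T = F
w4 = w3 NAND w0 = F NAND T = T
w6 = w3 OR Q = F OR F = F
w7 = w4 AND w3 = T AND F = F
w8 = w2 XOR w6 = T XOR F = T
w12 = w8 NAND w3 = T NAND F = T
w13 = w7 OR w12 = F OR T = T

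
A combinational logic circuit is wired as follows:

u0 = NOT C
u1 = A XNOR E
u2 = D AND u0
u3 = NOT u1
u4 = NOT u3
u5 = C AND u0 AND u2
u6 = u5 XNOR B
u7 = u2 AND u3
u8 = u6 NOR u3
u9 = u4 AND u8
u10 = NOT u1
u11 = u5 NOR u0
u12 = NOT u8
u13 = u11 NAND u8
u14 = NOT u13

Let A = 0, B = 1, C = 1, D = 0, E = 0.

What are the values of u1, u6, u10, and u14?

u0 = NOT C = NOT 1 = 0
u1 = A XNOR E = 0 XNOR 0 = 1
u2 = D AND u0 = 0 AND 0 = 0
u3 = NOT u1 = NOT 1 = 0
u5 = C AND u0 AND u2 = 1 AND 0 AND 0 = 0
u6 = u5 XNOR B = 0 XNOR 1 = 0
u8 = u6 NOR u3 = 0 NOR 0 = 1
u10 = NOT u1 = NOT 1 = 0
u11 = u5 NOR u0 = 0 NOR 0 = 1
u13 = u11 NAND u8 = 1 NAND 1 = 0
u14 = NOT u13 = NOT 0 = 1

u1 = 1, u6 = 0, u10 = 0, u14 = 1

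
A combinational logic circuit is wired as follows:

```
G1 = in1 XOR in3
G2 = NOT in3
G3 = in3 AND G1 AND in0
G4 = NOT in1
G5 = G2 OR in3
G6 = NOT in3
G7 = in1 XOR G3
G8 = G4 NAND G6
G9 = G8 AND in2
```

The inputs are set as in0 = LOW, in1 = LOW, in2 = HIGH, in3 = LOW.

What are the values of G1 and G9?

G1 = in1 XOR in3 = LOW XOR LOW = LOW
G4 = NOT in1 = NOT LOW = HIGH
G6 = NOT in3 = NOT LOW = HIGH
G8 = G4 NAND G6 = HIGH NAND HIGH = LOW
G9 = G8 AND in2 = LOW AND HIGH = LOW

G1 = LOW  G9 = LOW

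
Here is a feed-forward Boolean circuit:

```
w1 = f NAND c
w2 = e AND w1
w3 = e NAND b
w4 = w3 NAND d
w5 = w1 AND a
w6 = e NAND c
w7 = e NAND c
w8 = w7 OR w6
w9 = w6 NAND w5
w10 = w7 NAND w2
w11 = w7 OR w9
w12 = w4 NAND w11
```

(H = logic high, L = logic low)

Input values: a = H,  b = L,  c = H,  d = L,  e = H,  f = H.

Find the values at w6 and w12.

w6 = L, w12 = L

w1 = f NAND c = H NAND H = L
w3 = e NAND b = H NAND L = H
w4 = w3 NAND d = H NAND L = H
w5 = w1 AND a = L AND H = L
w6 = e NAND c = H NAND H = L
w7 = e NAND c = H NAND H = L
w9 = w6 NAND w5 = L NAND L = H
w11 = w7 OR w9 = L OR H = H
w12 = w4 NAND w11 = H NAND H = L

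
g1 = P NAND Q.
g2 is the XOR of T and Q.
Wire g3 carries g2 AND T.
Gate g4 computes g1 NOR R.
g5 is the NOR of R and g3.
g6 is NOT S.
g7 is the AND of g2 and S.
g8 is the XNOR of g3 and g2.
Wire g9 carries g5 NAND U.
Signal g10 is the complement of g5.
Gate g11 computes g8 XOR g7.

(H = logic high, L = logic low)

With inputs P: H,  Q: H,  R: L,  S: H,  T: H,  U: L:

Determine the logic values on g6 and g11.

g6 = L, g11 = H

g2 = T XOR Q = H XOR H = L
g3 = g2 AND T = L AND H = L
g6 = NOT S = NOT H = L
g7 = g2 AND S = L AND H = L
g8 = g3 XNOR g2 = L XNOR L = H
g11 = g8 XOR g7 = H XOR L = H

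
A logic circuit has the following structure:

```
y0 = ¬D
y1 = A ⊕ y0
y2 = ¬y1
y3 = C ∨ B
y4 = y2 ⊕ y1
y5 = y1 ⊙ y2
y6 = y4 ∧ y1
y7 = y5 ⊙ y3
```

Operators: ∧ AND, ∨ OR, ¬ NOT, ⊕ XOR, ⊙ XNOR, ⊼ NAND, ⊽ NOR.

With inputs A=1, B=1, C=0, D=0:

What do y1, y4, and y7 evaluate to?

y1 = 0; y4 = 1; y7 = 0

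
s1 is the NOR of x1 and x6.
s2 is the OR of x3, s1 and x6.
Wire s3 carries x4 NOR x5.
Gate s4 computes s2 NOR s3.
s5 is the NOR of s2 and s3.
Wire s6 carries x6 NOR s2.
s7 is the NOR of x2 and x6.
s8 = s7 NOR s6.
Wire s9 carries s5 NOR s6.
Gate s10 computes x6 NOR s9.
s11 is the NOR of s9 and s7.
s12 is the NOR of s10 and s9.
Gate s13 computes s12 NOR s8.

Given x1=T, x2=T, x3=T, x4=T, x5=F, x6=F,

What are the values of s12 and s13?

s1 = x1 NOR x6 = T NOR F = F
s2 = x3 OR s1 OR x6 = T OR F OR F = T
s3 = x4 NOR x5 = T NOR F = F
s5 = s2 NOR s3 = T NOR F = F
s6 = x6 NOR s2 = F NOR T = F
s7 = x2 NOR x6 = T NOR F = F
s8 = s7 NOR s6 = F NOR F = T
s9 = s5 NOR s6 = F NOR F = T
s10 = x6 NOR s9 = F NOR T = F
s12 = s10 NOR s9 = F NOR T = F
s13 = s12 NOR s8 = F NOR T = F

s12 = F; s13 = F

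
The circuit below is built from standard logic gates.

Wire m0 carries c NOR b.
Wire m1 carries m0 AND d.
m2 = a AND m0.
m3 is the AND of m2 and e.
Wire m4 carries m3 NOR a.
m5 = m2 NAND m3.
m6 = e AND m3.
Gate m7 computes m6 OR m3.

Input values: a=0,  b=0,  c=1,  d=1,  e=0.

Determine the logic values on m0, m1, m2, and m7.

m0 = 0, m1 = 0, m2 = 0, m7 = 0

m0 = c NOR b = 1 NOR 0 = 0
m1 = m0 AND d = 0 AND 1 = 0
m2 = a AND m0 = 0 AND 0 = 0
m3 = m2 AND e = 0 AND 0 = 0
m6 = e AND m3 = 0 AND 0 = 0
m7 = m6 OR m3 = 0 OR 0 = 0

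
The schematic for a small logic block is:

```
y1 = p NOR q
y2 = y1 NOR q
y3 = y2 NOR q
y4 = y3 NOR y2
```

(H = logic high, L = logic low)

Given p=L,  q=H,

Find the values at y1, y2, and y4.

y1 = p NOR q = L NOR H = L
y2 = y1 NOR q = L NOR H = L
y3 = y2 NOR q = L NOR H = L
y4 = y3 NOR y2 = L NOR L = H

y1 = L  y2 = L  y4 = H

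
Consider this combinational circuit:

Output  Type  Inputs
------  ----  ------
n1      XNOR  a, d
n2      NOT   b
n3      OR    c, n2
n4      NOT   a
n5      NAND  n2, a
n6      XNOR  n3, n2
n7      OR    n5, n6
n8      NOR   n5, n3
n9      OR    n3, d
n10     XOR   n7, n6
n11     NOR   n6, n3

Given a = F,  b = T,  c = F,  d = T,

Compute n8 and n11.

n2 = NOT b = NOT T = F
n3 = c OR n2 = F OR F = F
n5 = n2 NAND a = F NAND F = T
n6 = n3 XNOR n2 = F XNOR F = T
n8 = n5 NOR n3 = T NOR F = F
n11 = n6 NOR n3 = T NOR F = F

n8 = F, n11 = F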